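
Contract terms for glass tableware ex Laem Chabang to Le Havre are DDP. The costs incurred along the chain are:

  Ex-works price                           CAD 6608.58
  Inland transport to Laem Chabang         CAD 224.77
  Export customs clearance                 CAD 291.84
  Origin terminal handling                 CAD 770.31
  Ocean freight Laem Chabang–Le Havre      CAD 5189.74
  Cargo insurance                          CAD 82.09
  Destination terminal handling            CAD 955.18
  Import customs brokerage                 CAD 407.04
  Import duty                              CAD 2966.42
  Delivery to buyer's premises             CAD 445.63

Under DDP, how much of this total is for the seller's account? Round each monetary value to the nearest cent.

Seller's account: CAD 17941.60

DDP: the seller bears all costs including import duty.
Seller's account: goods 6608.58 + inland to port 224.77 + export clearance 291.84 + origin terminal 770.31 + freight 5189.74 + insurance 82.09 + destination terminal 955.18 + brokerage 407.04 + duty 2966.42 + delivery 445.63 = 17941.60
Buyer's account: 0.00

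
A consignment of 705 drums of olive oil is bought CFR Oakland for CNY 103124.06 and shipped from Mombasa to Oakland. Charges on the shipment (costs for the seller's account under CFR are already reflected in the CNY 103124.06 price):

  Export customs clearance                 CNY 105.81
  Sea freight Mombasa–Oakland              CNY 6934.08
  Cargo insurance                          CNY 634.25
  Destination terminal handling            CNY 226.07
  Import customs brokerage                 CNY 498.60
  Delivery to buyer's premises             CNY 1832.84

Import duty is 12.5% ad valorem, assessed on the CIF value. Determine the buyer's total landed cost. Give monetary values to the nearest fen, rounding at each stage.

CFR: the seller pays costs through ocean freight to the destination port, but not insurance.
Already in the invoice (seller's account under CFR): export clearance, freight — exclude.
CIF value = CFR price + insurance = 103124.06 + 634.25 = 103758.31
Import duty = 103758.31 × 12.5% = 12969.79
Buyer bears: insurance 634.25 + destination terminal 226.07 + brokerage 498.60 + delivery 1832.84 + duty 12969.79 = 16161.55
Landed cost = invoice 103124.06 + 16161.55 = 119285.61

Total landed cost: CNY 119285.61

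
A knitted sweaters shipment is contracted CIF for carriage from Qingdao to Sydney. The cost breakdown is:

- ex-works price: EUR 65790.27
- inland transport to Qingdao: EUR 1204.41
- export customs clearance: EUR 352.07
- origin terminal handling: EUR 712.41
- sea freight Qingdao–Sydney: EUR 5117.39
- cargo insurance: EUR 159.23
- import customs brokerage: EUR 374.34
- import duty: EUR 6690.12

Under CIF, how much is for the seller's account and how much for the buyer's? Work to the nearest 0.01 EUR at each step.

CIF: the seller pays costs through ocean freight and marine insurance to the destination port.
Seller's account: goods 65790.27 + inland to port 1204.41 + export clearance 352.07 + origin terminal 712.41 + freight 5117.39 + insurance 159.23 = 73335.78
Buyer's account: brokerage 374.34 + duty 6690.12 = 7064.46

Seller: EUR 73335.78; buyer: EUR 7064.46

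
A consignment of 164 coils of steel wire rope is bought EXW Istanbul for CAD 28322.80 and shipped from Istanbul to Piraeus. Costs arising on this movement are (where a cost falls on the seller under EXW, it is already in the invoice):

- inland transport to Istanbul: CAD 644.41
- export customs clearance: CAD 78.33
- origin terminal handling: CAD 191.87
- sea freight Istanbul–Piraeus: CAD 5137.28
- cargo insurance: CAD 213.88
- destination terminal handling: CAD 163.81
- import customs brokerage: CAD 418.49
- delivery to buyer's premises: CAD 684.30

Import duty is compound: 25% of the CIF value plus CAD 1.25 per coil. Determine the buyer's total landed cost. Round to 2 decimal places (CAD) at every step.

Total landed cost: CAD 44707.31

EXW: the seller makes goods available at their premises; the buyer bears all onward costs.
CIF value = EXW price + inland to port + export clearance + origin terminal + freight + insurance = 28322.80 + 644.41 + 78.33 + 191.87 + 5137.28 + 213.88 = 34588.57
Ad valorem component: 34588.57 × 25% = 8647.14
Specific component: 164 × 1.25 = 205.00
Import duty = 8647.14 + 205.00 = 8852.14
Buyer bears: inland to port 644.41 + export clearance 78.33 + origin terminal 191.87 + freight 5137.28 + insurance 213.88 + destination terminal 163.81 + brokerage 418.49 + delivery 684.30 + duty 8852.14 = 16384.51
Landed cost = invoice 28322.80 + 16384.51 = 44707.31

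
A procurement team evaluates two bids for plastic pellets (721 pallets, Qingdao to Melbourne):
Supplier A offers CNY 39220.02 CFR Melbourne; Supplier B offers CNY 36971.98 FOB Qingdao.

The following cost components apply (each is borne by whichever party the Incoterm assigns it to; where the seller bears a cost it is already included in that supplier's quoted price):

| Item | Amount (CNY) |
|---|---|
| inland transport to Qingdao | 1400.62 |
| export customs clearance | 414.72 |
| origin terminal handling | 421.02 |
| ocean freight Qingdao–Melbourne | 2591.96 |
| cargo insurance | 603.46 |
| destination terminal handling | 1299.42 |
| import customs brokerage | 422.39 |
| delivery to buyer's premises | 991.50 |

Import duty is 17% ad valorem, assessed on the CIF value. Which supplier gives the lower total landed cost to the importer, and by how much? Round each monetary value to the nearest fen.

Supplier A is cheaper by CNY 402.39

Supplier A (CFR):
CIF value = CFR price + insurance = 39220.02 + 603.46 = 39823.48
Import duty = 39823.48 × 17% = 6769.99
Buyer bears (A): 603.46 + 1299.42 + 422.39 + 991.50 = 3316.77
Landed cost (A) = invoice 39220.02 + 3316.77 + duty 6769.99 = 49306.78
Supplier B (FOB):
CIF value = FOB price + freight + insurance = 36971.98 + 2591.96 + 603.46 = 40167.40
Import duty = 40167.40 × 17% = 6828.46
Buyer bears (B): 2591.96 + 603.46 + 1299.42 + 422.39 + 991.50 = 5908.73
Landed cost (B) = invoice 36971.98 + 5908.73 + duty 6828.46 = 49709.17
Difference = |49306.78 − 49709.17| = 402.39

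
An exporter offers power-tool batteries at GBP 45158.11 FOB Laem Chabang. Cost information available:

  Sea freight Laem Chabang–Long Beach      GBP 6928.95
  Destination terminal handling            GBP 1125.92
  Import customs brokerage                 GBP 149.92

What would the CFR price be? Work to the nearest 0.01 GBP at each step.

Not relevant to the conversion: destination terminal, brokerage — on the buyer under both terms; not part of either seller's price.
From FOB to CFR, the seller additionally bears: freight.
CFR price = 45158.11 + 6928.95 = 52087.06

CFR price: GBP 52087.06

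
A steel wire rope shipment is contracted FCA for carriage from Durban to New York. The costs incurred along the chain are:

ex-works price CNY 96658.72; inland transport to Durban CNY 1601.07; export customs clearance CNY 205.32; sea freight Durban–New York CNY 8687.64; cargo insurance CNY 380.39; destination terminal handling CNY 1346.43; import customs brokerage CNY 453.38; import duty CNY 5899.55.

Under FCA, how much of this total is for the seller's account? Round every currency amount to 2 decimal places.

FCA: the seller delivers export-cleared goods to the carrier; the buyer bears costs from that point.
Seller's account: goods 96658.72 + inland to port 1601.07 + export clearance 205.32 = 98465.11
Buyer's account: freight 8687.64 + insurance 380.39 + destination terminal 1346.43 + brokerage 453.38 + duty 5899.55 = 16767.39

Seller's account: CNY 98465.11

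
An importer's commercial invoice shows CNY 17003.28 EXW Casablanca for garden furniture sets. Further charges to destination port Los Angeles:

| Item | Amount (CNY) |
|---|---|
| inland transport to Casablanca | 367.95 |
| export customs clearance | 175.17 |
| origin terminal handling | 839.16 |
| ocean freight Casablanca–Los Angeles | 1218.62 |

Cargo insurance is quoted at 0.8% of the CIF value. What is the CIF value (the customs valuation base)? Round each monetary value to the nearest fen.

CIF value: CNY 19762.28

Let C be the CIF value. C = EXW price + pre-shipment costs + freight + 0.8% × C
C − 0.8% × C = 17003.28 + 367.95 + 175.17 + 839.16 + 1218.62
0.992 × C = 19604.18
C = 19604.18 / 0.992 = 19762.28
Insurance premium = 0.8% × 19762.28 = 158.10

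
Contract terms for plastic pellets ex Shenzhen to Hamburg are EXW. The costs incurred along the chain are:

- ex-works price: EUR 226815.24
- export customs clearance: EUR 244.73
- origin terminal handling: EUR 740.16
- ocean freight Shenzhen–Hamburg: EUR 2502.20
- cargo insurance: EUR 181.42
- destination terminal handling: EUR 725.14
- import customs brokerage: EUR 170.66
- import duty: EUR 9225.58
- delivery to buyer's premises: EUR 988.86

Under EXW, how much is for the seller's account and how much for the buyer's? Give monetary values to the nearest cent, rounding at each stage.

Seller: EUR 226815.24; buyer: EUR 14778.75

EXW: the seller makes goods available at their premises; the buyer bears all onward costs.
Seller's account: goods 226815.24 = 226815.24
Buyer's account: export clearance 244.73 + origin terminal 740.16 + freight 2502.20 + insurance 181.42 + destination terminal 725.14 + brokerage 170.66 + duty 9225.58 + delivery 988.86 = 14778.75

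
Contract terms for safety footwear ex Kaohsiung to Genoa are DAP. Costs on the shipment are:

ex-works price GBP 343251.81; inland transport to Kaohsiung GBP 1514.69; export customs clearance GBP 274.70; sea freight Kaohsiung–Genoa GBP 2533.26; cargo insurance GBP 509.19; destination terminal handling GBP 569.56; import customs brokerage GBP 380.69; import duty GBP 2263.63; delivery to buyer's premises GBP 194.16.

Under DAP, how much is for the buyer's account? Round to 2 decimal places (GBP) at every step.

Buyer's account: GBP 2644.32

DAP: the seller bears all costs to the named destination except import duty and clearance.
Seller's account: goods 343251.81 + inland to port 1514.69 + export clearance 274.70 + freight 2533.26 + insurance 509.19 + destination terminal 569.56 + delivery 194.16 = 348847.37
Buyer's account: brokerage 380.69 + duty 2263.63 = 2644.32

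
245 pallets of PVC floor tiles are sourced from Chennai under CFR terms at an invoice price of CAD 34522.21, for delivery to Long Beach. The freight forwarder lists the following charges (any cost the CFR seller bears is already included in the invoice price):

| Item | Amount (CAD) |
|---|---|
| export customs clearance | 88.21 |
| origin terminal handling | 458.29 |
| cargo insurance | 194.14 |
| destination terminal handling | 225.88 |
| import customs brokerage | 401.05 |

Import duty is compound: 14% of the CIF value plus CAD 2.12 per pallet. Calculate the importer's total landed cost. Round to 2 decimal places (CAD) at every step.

CFR: the seller pays costs through ocean freight to the destination port, but not insurance.
Already in the invoice (seller's account under CFR): export clearance, origin terminal — exclude.
CIF value = CFR price + insurance = 34522.21 + 194.14 = 34716.35
Ad valorem component: 34716.35 × 14% = 4860.29
Specific component: 245 × 2.12 = 519.40
Import duty = 4860.29 + 519.40 = 5379.69
Buyer bears: insurance 194.14 + destination terminal 225.88 + brokerage 401.05 + duty 5379.69 = 6200.76
Landed cost = invoice 34522.21 + 6200.76 = 40722.97

Total landed cost: CAD 40722.97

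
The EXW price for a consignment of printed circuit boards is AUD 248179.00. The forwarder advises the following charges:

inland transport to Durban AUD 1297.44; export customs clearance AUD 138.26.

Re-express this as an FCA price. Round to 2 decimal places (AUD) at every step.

From EXW to FCA, the seller additionally bears: inland to port, export clearance.
FCA price = 248179.00 + 1297.44 + 138.26 = 249614.70

FCA price: AUD 249614.70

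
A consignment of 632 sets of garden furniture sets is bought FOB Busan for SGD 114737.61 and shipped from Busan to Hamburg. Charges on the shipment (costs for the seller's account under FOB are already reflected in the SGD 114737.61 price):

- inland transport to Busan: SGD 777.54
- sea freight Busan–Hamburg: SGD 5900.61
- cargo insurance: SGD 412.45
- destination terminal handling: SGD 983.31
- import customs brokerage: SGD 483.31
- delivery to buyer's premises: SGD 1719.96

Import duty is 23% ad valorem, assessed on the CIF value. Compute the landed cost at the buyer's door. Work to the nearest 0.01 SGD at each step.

Total landed cost: SGD 152078.90

FOB: the seller bears costs until goods are on board at the origin port; the buyer bears freight, insurance and all costs thereafter.
Already in the invoice (seller's account under FOB): inland to port — exclude.
CIF value = FOB price + freight + insurance = 114737.61 + 5900.61 + 412.45 = 121050.67
Import duty = 121050.67 × 23% = 27841.65
Buyer bears: freight 5900.61 + insurance 412.45 + destination terminal 983.31 + brokerage 483.31 + delivery 1719.96 + duty 27841.65 = 37341.29
Landed cost = invoice 114737.61 + 37341.29 = 152078.90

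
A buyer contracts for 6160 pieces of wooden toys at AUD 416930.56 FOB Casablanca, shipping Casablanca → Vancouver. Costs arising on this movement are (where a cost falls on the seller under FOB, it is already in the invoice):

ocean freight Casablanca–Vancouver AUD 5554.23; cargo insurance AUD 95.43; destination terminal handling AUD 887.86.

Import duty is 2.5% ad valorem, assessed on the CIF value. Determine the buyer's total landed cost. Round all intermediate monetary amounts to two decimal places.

FOB: the seller bears costs until goods are on board at the origin port; the buyer bears freight, insurance and all costs thereafter.
CIF value = FOB price + freight + insurance = 416930.56 + 5554.23 + 95.43 = 422580.22
Import duty = 422580.22 × 2.5% = 10564.51
Buyer bears: freight 5554.23 + insurance 95.43 + destination terminal 887.86 + duty 10564.51 = 17102.03
Landed cost = invoice 416930.56 + 17102.03 = 434032.59

Total landed cost: AUD 434032.59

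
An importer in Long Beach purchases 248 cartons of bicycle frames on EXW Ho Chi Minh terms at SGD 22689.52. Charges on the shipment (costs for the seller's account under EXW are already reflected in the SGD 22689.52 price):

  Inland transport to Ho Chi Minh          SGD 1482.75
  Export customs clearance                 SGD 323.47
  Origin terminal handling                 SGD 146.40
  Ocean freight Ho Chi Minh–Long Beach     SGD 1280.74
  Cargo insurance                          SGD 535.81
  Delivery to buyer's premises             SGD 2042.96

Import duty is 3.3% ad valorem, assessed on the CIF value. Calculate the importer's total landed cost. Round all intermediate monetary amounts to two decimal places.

EXW: the seller makes goods available at their premises; the buyer bears all onward costs.
CIF value = EXW price + inland to port + export clearance + origin terminal + freight + insurance = 22689.52 + 1482.75 + 323.47 + 146.40 + 1280.74 + 535.81 = 26458.69
Import duty = 26458.69 × 3.3% = 873.14
Buyer bears: inland to port 1482.75 + export clearance 323.47 + origin terminal 146.40 + freight 1280.74 + insurance 535.81 + delivery 2042.96 + duty 873.14 = 6685.27
Landed cost = invoice 22689.52 + 6685.27 = 29374.79

Total landed cost: SGD 29374.79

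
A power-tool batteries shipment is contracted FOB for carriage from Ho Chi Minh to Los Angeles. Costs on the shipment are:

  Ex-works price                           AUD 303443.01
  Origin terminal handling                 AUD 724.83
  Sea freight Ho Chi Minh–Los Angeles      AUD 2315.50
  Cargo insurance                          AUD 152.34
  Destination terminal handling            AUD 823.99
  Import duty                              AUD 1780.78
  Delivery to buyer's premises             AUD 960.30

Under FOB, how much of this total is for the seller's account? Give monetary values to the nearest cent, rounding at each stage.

FOB: the seller bears costs until goods are on board at the origin port; the buyer bears freight, insurance and all costs thereafter.
Seller's account: goods 303443.01 + origin terminal 724.83 = 304167.84
Buyer's account: freight 2315.50 + insurance 152.34 + destination terminal 823.99 + duty 1780.78 + delivery 960.30 = 6032.91

Seller's account: AUD 304167.84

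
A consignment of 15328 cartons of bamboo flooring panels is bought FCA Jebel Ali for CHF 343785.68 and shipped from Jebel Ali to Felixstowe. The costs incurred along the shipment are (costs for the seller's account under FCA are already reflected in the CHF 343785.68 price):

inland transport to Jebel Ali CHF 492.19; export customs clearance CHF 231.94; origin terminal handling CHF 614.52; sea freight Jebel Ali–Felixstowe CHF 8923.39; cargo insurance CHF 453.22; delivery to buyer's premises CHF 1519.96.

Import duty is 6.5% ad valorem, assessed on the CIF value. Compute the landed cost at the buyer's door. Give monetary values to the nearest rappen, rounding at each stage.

FCA: the seller delivers export-cleared goods to the carrier; the buyer bears costs from that point.
Already in the invoice (seller's account under FCA): inland to port, export clearance — exclude.
CIF value = FCA price + origin terminal + freight + insurance = 343785.68 + 614.52 + 8923.39 + 453.22 = 353776.81
Import duty = 353776.81 × 6.5% = 22995.49
Buyer bears: origin terminal 614.52 + freight 8923.39 + insurance 453.22 + delivery 1519.96 + duty 22995.49 = 34506.58
Landed cost = invoice 343785.68 + 34506.58 = 378292.26

Total landed cost: CHF 378292.26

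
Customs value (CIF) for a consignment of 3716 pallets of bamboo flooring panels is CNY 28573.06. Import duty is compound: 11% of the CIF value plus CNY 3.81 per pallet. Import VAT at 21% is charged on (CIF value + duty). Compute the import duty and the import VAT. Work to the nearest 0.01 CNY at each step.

Import duty: CNY 17301.00; import VAT: CNY 9633.55

Ad valorem component: 28573.06 × 11% = 3143.04
Specific component: 3716 × 3.81 = 14157.96
Import duty = 3143.04 + 14157.96 = 17301.00
VAT base = CIF + duty = 28573.06 + 17301.00 = 45874.06
Import VAT = 45874.06 × 21% = 9633.55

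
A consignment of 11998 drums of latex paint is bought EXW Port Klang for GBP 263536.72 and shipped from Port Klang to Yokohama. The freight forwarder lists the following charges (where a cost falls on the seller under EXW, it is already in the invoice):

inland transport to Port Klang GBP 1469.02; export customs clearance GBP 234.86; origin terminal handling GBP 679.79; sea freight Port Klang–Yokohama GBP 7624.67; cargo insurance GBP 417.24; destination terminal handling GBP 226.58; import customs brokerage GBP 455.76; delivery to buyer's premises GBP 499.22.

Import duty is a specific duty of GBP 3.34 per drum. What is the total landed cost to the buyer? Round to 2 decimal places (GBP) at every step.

Total landed cost: GBP 315217.18

EXW: the seller makes goods available at their premises; the buyer bears all onward costs.
CIF value = EXW price + inland to port + export clearance + origin terminal + freight + insurance = 263536.72 + 1469.02 + 234.86 + 679.79 + 7624.67 + 417.24 = 273962.30
Import duty = 11998 × 3.34 = 40073.32
Buyer bears: inland to port 1469.02 + export clearance 234.86 + origin terminal 679.79 + freight 7624.67 + insurance 417.24 + destination terminal 226.58 + brokerage 455.76 + delivery 499.22 + duty 40073.32 = 51680.46
Landed cost = invoice 263536.72 + 51680.46 = 315217.18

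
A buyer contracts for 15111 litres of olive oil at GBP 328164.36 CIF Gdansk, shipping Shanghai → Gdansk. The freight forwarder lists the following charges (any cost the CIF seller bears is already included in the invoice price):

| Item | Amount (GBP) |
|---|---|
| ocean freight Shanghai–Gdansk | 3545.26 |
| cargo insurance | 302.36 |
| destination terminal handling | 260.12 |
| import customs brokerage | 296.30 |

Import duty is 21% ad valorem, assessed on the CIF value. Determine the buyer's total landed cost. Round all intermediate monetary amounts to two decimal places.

CIF: the seller pays costs through ocean freight and marine insurance to the destination port.
Already in the invoice (seller's account under CIF): freight, insurance — exclude.
The CIF price already equals the CIF value: 328164.36
Import duty = 328164.36 × 21% = 68914.52
Buyer bears: destination terminal 260.12 + brokerage 296.30 + duty 68914.52 = 69470.94
Landed cost = invoice 328164.36 + 69470.94 = 397635.30

Total landed cost: GBP 397635.30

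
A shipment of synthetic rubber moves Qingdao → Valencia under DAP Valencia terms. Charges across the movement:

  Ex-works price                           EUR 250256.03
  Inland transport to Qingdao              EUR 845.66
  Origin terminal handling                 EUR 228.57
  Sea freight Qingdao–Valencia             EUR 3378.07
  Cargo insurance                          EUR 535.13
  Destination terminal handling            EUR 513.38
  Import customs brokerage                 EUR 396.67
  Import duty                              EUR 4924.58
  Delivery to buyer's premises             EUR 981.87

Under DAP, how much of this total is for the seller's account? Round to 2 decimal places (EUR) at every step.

Seller's account: EUR 256738.71

DAP: the seller bears all costs to the named destination except import duty and clearance.
Seller's account: goods 250256.03 + inland to port 845.66 + origin terminal 228.57 + freight 3378.07 + insurance 535.13 + destination terminal 513.38 + delivery 981.87 = 256738.71
Buyer's account: brokerage 396.67 + duty 4924.58 = 5321.25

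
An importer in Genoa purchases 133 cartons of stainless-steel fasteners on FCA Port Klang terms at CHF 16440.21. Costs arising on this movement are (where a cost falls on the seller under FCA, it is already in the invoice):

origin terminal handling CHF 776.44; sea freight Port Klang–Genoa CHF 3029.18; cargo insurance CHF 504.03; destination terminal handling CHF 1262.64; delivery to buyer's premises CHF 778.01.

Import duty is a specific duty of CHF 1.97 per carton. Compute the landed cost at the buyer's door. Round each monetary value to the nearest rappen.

Total landed cost: CHF 23052.52

FCA: the seller delivers export-cleared goods to the carrier; the buyer bears costs from that point.
CIF value = FCA price + origin terminal + freight + insurance = 16440.21 + 776.44 + 3029.18 + 504.03 = 20749.86
Import duty = 133 × 1.97 = 262.01
Buyer bears: origin terminal 776.44 + freight 3029.18 + insurance 504.03 + destination terminal 1262.64 + delivery 778.01 + duty 262.01 = 6612.31
Landed cost = invoice 16440.21 + 6612.31 = 23052.52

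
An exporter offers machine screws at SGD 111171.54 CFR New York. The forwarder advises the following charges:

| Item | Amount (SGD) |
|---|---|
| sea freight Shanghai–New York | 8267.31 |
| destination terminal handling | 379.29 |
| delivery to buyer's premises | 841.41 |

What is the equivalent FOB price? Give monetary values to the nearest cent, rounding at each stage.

FOB price: SGD 102904.23

Not relevant to the conversion: destination terminal, delivery — on the buyer under both terms; not part of either seller's price.
From CFR to FOB, the seller no longer bears: freight.
FOB price = 111171.54 − 8267.31 = 102904.23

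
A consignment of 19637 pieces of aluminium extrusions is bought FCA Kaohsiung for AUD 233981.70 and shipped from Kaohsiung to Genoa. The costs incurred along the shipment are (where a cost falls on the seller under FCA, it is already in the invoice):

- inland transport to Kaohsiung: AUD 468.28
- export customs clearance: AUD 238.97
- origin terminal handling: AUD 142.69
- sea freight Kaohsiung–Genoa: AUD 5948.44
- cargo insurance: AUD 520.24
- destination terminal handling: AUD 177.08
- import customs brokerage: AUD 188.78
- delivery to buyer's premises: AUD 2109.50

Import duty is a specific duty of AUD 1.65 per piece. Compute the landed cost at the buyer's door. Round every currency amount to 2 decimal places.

FCA: the seller delivers export-cleared goods to the carrier; the buyer bears costs from that point.
Already in the invoice (seller's account under FCA): inland to port, export clearance — exclude.
CIF value = FCA price + origin terminal + freight + insurance = 233981.70 + 142.69 + 5948.44 + 520.24 = 240593.07
Import duty = 19637 × 1.65 = 32401.05
Buyer bears: origin terminal 142.69 + freight 5948.44 + insurance 520.24 + destination terminal 177.08 + brokerage 188.78 + delivery 2109.50 + duty 32401.05 = 41487.78
Landed cost = invoice 233981.70 + 41487.78 = 275469.48

Total landed cost: AUD 275469.48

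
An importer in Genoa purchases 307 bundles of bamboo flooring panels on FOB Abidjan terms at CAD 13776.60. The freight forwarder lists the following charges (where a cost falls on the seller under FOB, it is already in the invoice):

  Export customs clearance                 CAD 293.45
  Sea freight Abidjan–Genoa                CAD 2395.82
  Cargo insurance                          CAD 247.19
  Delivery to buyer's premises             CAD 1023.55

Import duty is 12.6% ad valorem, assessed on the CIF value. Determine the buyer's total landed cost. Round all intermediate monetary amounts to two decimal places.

Total landed cost: CAD 19512.03

FOB: the seller bears costs until goods are on board at the origin port; the buyer bears freight, insurance and all costs thereafter.
Already in the invoice (seller's account under FOB): export clearance — exclude.
CIF value = FOB price + freight + insurance = 13776.60 + 2395.82 + 247.19 = 16419.61
Import duty = 16419.61 × 12.6% = 2068.87
Buyer bears: freight 2395.82 + insurance 247.19 + delivery 1023.55 + duty 2068.87 = 5735.43
Landed cost = invoice 13776.60 + 5735.43 = 19512.03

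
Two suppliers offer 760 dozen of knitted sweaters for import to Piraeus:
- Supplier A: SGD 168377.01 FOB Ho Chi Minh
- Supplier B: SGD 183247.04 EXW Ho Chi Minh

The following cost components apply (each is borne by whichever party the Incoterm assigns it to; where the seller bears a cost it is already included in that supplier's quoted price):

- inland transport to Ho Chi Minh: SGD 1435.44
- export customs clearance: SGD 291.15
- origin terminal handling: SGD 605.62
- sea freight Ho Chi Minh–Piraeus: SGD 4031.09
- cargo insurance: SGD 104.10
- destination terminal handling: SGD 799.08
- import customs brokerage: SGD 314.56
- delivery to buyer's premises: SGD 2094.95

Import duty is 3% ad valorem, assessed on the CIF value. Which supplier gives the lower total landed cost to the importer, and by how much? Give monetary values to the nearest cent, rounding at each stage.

Supplier A is cheaper by SGD 17718.30

Supplier A (FOB):
CIF value = FOB price + freight + insurance = 168377.01 + 4031.09 + 104.10 = 172512.20
Import duty = 172512.20 × 3% = 5175.37
Buyer bears (A): 4031.09 + 104.10 + 799.08 + 314.56 + 2094.95 = 7343.78
Landed cost (A) = invoice 168377.01 + 7343.78 + duty 5175.37 = 180896.16
Supplier B (EXW):
CIF value = EXW price + inland to port + export clearance + origin terminal + freight + insurance = 183247.04 + 1435.44 + 291.15 + 605.62 + 4031.09 + 104.10 = 189714.44
Import duty = 189714.44 × 3% = 5691.43
Buyer bears (B): 1435.44 + 291.15 + 605.62 + 4031.09 + 104.10 + 799.08 + 314.56 + 2094.95 = 9675.99
Landed cost (B) = invoice 183247.04 + 9675.99 + duty 5691.43 = 198614.46
Difference = |180896.16 − 198614.46| = 17718.30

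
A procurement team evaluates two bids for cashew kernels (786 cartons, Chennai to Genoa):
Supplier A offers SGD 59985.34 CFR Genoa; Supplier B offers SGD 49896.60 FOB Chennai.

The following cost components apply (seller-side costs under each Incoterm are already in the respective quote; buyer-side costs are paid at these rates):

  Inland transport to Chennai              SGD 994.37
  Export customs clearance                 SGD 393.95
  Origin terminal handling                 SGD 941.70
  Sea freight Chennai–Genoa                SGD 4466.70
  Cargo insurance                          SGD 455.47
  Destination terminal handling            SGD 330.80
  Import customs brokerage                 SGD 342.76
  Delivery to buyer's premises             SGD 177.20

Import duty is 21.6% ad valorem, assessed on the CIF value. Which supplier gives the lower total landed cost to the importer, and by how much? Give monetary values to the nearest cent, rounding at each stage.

Supplier A (CFR):
CIF value = CFR price + insurance = 59985.34 + 455.47 = 60440.81
Import duty = 60440.81 × 21.6% = 13055.21
Buyer bears (A): 455.47 + 330.80 + 342.76 + 177.20 = 1306.23
Landed cost (A) = invoice 59985.34 + 1306.23 + duty 13055.21 = 74346.78
Supplier B (FOB):
CIF value = FOB price + freight + insurance = 49896.60 + 4466.70 + 455.47 = 54818.77
Import duty = 54818.77 × 21.6% = 11840.85
Buyer bears (B): 4466.70 + 455.47 + 330.80 + 342.76 + 177.20 = 5772.93
Landed cost (B) = invoice 49896.60 + 5772.93 + duty 11840.85 = 67510.38
Difference = |74346.78 − 67510.38| = 6836.40

Supplier B is cheaper by SGD 6836.40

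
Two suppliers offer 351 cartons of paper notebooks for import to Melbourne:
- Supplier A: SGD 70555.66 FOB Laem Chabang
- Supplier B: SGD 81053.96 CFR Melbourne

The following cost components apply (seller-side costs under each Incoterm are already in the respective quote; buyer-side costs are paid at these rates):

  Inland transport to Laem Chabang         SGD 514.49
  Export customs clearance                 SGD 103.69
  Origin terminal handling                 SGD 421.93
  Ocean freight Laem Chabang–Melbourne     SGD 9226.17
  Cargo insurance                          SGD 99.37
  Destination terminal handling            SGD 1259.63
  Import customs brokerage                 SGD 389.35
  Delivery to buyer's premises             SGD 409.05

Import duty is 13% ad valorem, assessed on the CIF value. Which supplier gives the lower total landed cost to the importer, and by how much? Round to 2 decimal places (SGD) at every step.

Supplier A is cheaper by SGD 1437.50

Supplier A (FOB):
CIF value = FOB price + freight + insurance = 70555.66 + 9226.17 + 99.37 = 79881.20
Import duty = 79881.20 × 13% = 10384.56
Buyer bears (A): 9226.17 + 99.37 + 1259.63 + 389.35 + 409.05 = 11383.57
Landed cost (A) = invoice 70555.66 + 11383.57 + duty 10384.56 = 92323.79
Supplier B (CFR):
CIF value = CFR price + insurance = 81053.96 + 99.37 = 81153.33
Import duty = 81153.33 × 13% = 10549.93
Buyer bears (B): 99.37 + 1259.63 + 389.35 + 409.05 = 2157.40
Landed cost (B) = invoice 81053.96 + 2157.40 + duty 10549.93 = 93761.29
Difference = |92323.79 − 93761.29| = 1437.50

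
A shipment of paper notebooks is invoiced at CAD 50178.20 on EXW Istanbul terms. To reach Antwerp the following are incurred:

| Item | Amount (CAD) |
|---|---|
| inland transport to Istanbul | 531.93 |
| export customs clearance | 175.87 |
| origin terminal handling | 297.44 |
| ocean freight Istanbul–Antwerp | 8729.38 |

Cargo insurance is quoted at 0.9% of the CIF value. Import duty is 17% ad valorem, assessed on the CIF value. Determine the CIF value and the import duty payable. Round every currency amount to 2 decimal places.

Let C be the CIF value. C = EXW price + pre-shipment costs + freight + 0.9% × C
C − 0.9% × C = 50178.20 + 531.93 + 175.87 + 297.44 + 8729.38
0.991 × C = 59912.82
C = 59912.82 / 0.991 = 60456.93
Insurance premium = 0.9% × 60456.93 = 544.11
Import duty = 60456.93 × 17% = 10277.68

CIF value: CAD 60456.93; import duty: CAD 10277.68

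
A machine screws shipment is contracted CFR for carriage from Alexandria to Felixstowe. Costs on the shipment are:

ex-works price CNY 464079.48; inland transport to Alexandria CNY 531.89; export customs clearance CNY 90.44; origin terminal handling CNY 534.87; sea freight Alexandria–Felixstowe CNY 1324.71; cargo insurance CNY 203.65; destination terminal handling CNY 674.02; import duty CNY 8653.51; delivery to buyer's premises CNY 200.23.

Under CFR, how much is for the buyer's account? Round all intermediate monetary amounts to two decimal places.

Buyer's account: CNY 9731.41

CFR: the seller pays costs through ocean freight to the destination port, but not insurance.
Seller's account: goods 464079.48 + inland to port 531.89 + export clearance 90.44 + origin terminal 534.87 + freight 1324.71 = 466561.39
Buyer's account: insurance 203.65 + destination terminal 674.02 + duty 8653.51 + delivery 200.23 = 9731.41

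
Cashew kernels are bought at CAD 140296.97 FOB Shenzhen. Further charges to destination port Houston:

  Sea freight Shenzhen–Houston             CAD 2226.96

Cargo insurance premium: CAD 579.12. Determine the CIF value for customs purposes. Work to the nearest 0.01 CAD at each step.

CIF = FOB price + freight + insurance
CIF = 140296.97 + 2226.96 + 579.12 = 143103.05

CIF value: CAD 143103.05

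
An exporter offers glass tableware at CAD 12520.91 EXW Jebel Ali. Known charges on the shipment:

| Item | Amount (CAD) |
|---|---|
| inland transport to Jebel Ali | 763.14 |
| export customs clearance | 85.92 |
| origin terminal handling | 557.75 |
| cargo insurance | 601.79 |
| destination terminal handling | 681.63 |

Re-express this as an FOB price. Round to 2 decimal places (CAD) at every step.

Not relevant to the conversion: destination terminal, insurance — on the buyer under both terms; not part of either seller's price.
From EXW to FOB, the seller additionally bears: inland to port, export clearance, origin terminal.
FOB price = 12520.91 + 763.14 + 85.92 + 557.75 = 13927.72

FOB price: CAD 13927.72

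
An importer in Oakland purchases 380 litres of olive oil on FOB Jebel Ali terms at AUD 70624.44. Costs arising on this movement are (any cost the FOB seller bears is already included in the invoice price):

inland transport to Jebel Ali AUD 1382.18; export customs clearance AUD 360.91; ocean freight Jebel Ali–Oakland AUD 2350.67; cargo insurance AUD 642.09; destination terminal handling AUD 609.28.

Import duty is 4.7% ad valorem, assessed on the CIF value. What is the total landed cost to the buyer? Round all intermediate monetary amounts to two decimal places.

FOB: the seller bears costs until goods are on board at the origin port; the buyer bears freight, insurance and all costs thereafter.
Already in the invoice (seller's account under FOB): inland to port, export clearance — exclude.
CIF value = FOB price + freight + insurance = 70624.44 + 2350.67 + 642.09 = 73617.20
Import duty = 73617.20 × 4.7% = 3460.01
Buyer bears: freight 2350.67 + insurance 642.09 + destination terminal 609.28 + duty 3460.01 = 7062.05
Landed cost = invoice 70624.44 + 7062.05 = 77686.49

Total landed cost: AUD 77686.49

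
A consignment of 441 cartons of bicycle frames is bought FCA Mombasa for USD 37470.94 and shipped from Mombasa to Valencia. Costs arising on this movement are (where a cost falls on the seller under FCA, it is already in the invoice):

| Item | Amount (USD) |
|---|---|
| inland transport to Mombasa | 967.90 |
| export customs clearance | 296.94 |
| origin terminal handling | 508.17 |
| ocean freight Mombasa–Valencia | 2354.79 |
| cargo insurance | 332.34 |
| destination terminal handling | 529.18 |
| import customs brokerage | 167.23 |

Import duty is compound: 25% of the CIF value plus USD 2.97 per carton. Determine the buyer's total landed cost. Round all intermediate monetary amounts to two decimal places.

Total landed cost: USD 52838.98

FCA: the seller delivers export-cleared goods to the carrier; the buyer bears costs from that point.
Already in the invoice (seller's account under FCA): inland to port, export clearance — exclude.
CIF value = FCA price + origin terminal + freight + insurance = 37470.94 + 508.17 + 2354.79 + 332.34 = 40666.24
Ad valorem component: 40666.24 × 25% = 10166.56
Specific component: 441 × 2.97 = 1309.77
Import duty = 10166.56 + 1309.77 = 11476.33
Buyer bears: origin terminal 508.17 + freight 2354.79 + insurance 332.34 + destination terminal 529.18 + brokerage 167.23 + duty 11476.33 = 15368.04
Landed cost = invoice 37470.94 + 15368.04 = 52838.98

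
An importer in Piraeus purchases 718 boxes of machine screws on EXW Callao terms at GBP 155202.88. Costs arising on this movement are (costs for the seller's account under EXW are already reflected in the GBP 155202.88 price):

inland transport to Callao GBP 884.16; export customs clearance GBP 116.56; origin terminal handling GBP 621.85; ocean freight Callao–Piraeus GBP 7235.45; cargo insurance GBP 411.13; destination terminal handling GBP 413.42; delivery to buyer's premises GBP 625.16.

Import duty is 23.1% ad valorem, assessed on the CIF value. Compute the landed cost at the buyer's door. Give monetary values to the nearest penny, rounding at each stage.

Total landed cost: GBP 203503.65

EXW: the seller makes goods available at their premises; the buyer bears all onward costs.
CIF value = EXW price + inland to port + export clearance + origin terminal + freight + insurance = 155202.88 + 884.16 + 116.56 + 621.85 + 7235.45 + 411.13 = 164472.03
Import duty = 164472.03 × 23.1% = 37993.04
Buyer bears: inland to port 884.16 + export clearance 116.56 + origin terminal 621.85 + freight 7235.45 + insurance 411.13 + destination terminal 413.42 + delivery 625.16 + duty 37993.04 = 48300.77
Landed cost = invoice 155202.88 + 48300.77 = 203503.65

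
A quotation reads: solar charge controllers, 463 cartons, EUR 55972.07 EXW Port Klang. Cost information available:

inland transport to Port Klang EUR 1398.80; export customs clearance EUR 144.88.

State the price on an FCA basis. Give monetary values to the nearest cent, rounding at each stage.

FCA price: EUR 57515.75

From EXW to FCA, the seller additionally bears: inland to port, export clearance.
FCA price = 55972.07 + 1398.80 + 144.88 = 57515.75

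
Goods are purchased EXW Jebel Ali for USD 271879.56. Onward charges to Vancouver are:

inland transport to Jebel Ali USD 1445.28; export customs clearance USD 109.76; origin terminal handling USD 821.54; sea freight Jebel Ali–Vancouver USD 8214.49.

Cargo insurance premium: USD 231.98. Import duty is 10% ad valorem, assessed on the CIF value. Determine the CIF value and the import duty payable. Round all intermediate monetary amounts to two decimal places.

CIF value: USD 282702.61; import duty: USD 28270.26

CIF = EXW price + pre-shipment costs + freight + insurance
CIF = 271879.56 + 1445.28 + 109.76 + 821.54 + 8214.49 + 231.98 = 282702.61
Import duty = 282702.61 × 10% = 28270.26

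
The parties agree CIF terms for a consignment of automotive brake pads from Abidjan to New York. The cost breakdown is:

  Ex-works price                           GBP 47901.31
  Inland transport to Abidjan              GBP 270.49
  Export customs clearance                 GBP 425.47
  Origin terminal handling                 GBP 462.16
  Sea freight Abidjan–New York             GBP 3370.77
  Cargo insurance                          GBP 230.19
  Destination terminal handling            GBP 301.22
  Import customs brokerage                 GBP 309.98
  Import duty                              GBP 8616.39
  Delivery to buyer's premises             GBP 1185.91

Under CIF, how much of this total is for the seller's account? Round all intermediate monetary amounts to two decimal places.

Seller's account: GBP 52660.39

CIF: the seller pays costs through ocean freight and marine insurance to the destination port.
Seller's account: goods 47901.31 + inland to port 270.49 + export clearance 425.47 + origin terminal 462.16 + freight 3370.77 + insurance 230.19 = 52660.39
Buyer's account: destination terminal 301.22 + brokerage 309.98 + duty 8616.39 + delivery 1185.91 = 10413.50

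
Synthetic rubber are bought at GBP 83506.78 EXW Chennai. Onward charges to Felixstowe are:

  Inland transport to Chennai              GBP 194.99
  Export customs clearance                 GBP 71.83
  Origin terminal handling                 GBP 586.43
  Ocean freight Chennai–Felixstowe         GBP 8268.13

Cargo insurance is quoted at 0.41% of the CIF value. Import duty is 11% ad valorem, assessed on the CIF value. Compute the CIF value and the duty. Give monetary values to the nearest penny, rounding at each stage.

CIF value: GBP 93009.50; import duty: GBP 10231.05

Let C be the CIF value. C = EXW price + pre-shipment costs + freight + 0.41% × C
C − 0.41% × C = 83506.78 + 194.99 + 71.83 + 586.43 + 8268.13
0.9959 × C = 92628.16
C = 92628.16 / 0.9959 = 93009.50
Insurance premium = 0.41% × 93009.50 = 381.34
Import duty = 93009.50 × 11% = 10231.05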